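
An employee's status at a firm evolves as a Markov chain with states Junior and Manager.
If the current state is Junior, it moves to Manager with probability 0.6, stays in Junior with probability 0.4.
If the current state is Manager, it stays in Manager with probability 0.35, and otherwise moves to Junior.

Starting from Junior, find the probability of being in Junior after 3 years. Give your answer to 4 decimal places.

0.5125

Propagate the distribution vector 3 years from Junior.
After 0 years: (1.0000, 0.0000)
After 1 year: (0.4000, 0.6000)
After 2 years: (0.5500, 0.4500)
After 3 years: (0.5125, 0.4875)
P(in Junior after 3 years) = 0.5125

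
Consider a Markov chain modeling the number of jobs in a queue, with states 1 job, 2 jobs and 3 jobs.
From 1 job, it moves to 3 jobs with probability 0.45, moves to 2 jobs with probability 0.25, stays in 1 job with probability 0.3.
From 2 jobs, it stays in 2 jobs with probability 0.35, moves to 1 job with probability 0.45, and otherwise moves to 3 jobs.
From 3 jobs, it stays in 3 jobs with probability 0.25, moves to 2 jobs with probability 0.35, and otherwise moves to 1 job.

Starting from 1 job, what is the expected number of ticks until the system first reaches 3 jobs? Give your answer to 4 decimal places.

2.6277

Let t(s) be the expected number of ticks to first reach 3 jobs from state s, with t(3 jobs) = 0. Conditioning on the first tick:
t(1 job) = 1 + 0.3·t(1 job) + 0.25·t(2 jobs)
t(2 jobs) = 1 + 0.45·t(1 job) + 0.35·t(2 jobs)
Solving: t(1 job) = 2.6277, t(2 jobs) = 3.3577.
Expected ticks from 1 job to 3 jobs: 2.6277.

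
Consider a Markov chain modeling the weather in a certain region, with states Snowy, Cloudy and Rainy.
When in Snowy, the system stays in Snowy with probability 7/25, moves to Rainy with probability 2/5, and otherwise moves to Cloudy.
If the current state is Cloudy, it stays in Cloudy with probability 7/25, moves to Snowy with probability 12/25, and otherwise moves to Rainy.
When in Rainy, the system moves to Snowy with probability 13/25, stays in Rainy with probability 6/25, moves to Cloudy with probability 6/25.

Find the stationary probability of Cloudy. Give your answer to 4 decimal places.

0.2842

Let the stationary distribution be π with π = πP and π_1 + π_2 + π_3 = 1.
π_1 = 0.28·π_1 + 0.48·π_2 + 0.52·π_3
π_2 = 0.32·π_1 + 0.28·π_2 + 0.24·π_3
Solving with the normalization constraint gives π = (0.4102, 0.2842, 0.3056).
So the stationary probability of Cloudy is 0.2842.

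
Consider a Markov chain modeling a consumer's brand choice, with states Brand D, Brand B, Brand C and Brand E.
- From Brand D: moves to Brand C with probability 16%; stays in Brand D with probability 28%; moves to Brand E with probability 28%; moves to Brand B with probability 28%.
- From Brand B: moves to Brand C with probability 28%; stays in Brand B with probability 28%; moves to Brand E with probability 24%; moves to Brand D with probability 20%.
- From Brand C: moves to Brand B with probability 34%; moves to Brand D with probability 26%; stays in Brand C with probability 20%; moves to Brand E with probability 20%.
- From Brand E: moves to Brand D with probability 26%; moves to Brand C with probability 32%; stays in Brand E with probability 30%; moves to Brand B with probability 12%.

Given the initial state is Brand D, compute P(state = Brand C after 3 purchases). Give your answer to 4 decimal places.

Propagate the distribution vector 3 purchases from Brand D.
After 0 purchases: (1.0000, 0.0000, 0.0000, 0.0000)
After 1 purchase: (0.2800, 0.2800, 0.1600, 0.2800)
After 2 purchases: (0.2488, 0.2448, 0.2448, 0.2616)
After 3 purchases: (0.2503, 0.2528, 0.2410, 0.2559)
P(in Brand C after 3 purchases) = 0.2410

0.2410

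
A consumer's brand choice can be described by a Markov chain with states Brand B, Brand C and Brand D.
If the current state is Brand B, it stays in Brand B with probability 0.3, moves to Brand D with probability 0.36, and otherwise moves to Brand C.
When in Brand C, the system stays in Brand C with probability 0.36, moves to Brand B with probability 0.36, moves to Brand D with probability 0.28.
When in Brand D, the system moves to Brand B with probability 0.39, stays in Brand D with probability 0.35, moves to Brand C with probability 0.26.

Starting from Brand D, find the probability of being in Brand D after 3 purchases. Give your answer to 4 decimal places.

0.3313

Propagate the distribution vector 3 purchases from Brand D.
After 0 purchases: (0.0000, 0.0000, 1.0000)
After 1 purchase: (0.3900, 0.2600, 0.3500)
After 2 purchases: (0.3471, 0.3172, 0.3357)
After 3 purchases: (0.3492, 0.3195, 0.3313)
P(in Brand D after 3 purchases) = 0.3313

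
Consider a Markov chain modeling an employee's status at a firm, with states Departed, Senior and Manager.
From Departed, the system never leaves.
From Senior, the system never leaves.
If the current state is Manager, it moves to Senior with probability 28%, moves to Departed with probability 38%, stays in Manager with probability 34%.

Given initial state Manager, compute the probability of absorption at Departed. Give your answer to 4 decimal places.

Let h(s) be the probability of absorption at Departed starting from transient state s. Then h(Departed) = 1 and h(Senior) = 0. By first-step analysis:
h(Manager) = 0.38·1 + 0.28·0 + 0.34·h(Manager)
Solving: h(Manager) = 0.5758.
Starting from Manager, the probability is 0.5758.

0.5758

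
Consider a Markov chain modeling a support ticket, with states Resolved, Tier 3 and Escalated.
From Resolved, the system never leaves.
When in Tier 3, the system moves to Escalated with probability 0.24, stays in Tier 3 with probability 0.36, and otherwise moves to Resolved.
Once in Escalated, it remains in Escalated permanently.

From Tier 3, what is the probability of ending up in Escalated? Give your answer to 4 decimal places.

Let h(s) be the probability of absorption at Escalated starting from transient state s. Then h(Escalated) = 1 and h(Resolved) = 0. By first-step analysis:
h(Tier 3) = 0.4·0 + 0.36·h(Tier 3) + 0.24·1
Solving: h(Tier 3) = 0.3750.
Starting from Tier 3, the probability is 0.3750.

0.3750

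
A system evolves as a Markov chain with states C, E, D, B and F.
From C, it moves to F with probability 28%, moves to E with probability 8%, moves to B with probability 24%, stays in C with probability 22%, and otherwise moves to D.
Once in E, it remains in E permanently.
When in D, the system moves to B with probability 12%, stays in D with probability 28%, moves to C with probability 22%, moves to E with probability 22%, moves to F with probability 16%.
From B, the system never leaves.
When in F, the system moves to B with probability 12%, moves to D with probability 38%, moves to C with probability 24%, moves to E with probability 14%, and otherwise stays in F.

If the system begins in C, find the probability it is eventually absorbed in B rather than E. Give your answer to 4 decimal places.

Let h(s) be the probability of absorption at B starting from transient state s. Then h(B) = 1 and h(E) = 0. By first-step analysis:
h(C) = 0.22·h(C) + 0.08·0 + 0.18·h(D) + 0.24·1 + 0.28·h(F)
h(D) = 0.22·h(C) + 0.22·0 + 0.28·h(D) + 0.12·1 + 0.16·h(F)
h(F) = 0.24·h(C) + 0.14·0 + 0.38·h(D) + 0.12·1 + 0.12·h(F)
Solving: h(C) = 0.5909, h(D) = 0.4572, h(F) = 0.4949.
Starting from C, the probability is 0.5909.

0.5909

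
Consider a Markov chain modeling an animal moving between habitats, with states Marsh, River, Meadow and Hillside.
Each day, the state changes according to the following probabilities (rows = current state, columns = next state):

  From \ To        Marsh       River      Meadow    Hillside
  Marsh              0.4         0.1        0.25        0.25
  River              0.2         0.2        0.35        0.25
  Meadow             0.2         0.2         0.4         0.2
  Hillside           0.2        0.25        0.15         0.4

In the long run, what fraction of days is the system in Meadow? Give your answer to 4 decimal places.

0.2837

Let the stationary distribution be π with π = πP and π_1 + π_2 + π_3 + π_4 = 1.
π_1 = 0.4·π_1 + 0.2·π_2 + 0.2·π_3 + 0.2·π_4
π_2 = 0.1·π_1 + 0.2·π_2 + 0.2·π_3 + 0.25·π_4
π_3 = 0.25·π_1 + 0.35·π_2 + 0.4·π_3 + 0.15·π_4
Solving with the normalization constraint gives π = (0.2500, 0.1889, 0.2837, 0.2774).
So the stationary probability of Meadow is 0.2837.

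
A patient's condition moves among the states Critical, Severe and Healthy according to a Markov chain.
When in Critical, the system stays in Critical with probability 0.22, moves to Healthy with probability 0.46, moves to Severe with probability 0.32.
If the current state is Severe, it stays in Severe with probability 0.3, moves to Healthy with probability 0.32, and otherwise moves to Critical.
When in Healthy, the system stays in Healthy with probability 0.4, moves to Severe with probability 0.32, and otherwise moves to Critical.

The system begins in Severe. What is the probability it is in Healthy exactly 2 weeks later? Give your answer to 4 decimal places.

0.3988

Sum over the intermediate state after 1 week:
P = P(Severe→Critical)·P(Critical→Healthy) + P(Severe→Severe)·P(Severe→Healthy) + P(Severe→Healthy)·P(Healthy→Healthy)
  = 0.38×0.46 + 0.3×0.32 + 0.32×0.4
  = 0.1748 + 0.0960 + 0.1280 = 0.3988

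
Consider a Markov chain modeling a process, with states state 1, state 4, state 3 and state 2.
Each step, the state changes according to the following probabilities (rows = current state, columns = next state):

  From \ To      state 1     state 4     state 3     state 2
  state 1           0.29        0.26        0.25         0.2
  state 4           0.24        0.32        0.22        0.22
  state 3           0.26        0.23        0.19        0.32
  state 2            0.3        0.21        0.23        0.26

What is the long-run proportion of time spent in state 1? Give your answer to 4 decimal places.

Let the stationary distribution be π with π = πP and π_1 + π_2 + π_3 + π_4 = 1.
π_1 = 0.29·π_1 + 0.24·π_2 + 0.26·π_3 + 0.3·π_4
π_2 = 0.26·π_1 + 0.32·π_2 + 0.23·π_3 + 0.21·π_4
π_3 = 0.25·π_1 + 0.22·π_2 + 0.19·π_3 + 0.23·π_4
Solving with the normalization constraint gives π = (0.2729, 0.2563, 0.2239, 0.2468).
So the stationary probability of state 1 is 0.2729.

0.2729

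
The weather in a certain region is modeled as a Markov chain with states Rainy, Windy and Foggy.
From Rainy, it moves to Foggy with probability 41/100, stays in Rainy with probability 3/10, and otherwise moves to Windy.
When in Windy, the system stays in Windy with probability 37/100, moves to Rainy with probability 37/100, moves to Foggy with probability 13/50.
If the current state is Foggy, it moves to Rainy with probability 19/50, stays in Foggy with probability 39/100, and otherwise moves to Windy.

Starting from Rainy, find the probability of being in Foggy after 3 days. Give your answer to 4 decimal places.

Propagate the distribution vector 3 days from Rainy.
After 0 days: (1.0000, 0.0000, 0.0000)
After 1 day: (0.3000, 0.2900, 0.4100)
After 2 days: (0.3531, 0.2886, 0.3583)
After 3 days: (0.3489, 0.2916, 0.3595)
P(in Foggy after 3 days) = 0.3595

0.3595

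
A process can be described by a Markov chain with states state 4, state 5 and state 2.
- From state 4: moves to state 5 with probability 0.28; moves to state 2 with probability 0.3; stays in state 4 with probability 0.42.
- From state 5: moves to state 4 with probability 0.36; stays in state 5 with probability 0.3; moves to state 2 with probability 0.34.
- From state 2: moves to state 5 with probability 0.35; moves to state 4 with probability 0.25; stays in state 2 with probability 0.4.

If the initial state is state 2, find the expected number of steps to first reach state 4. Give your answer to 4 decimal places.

3.4884

Let t(s) be the expected number of steps to first reach state 4 from state s, with t(state 4) = 0. Conditioning on the first step:
t(state 5) = 1 + 0.3·t(state 5) + 0.34·t(state 2)
t(state 2) = 1 + 0.35·t(state 5) + 0.4·t(state 2)
Solving: t(state 5) = 3.1229, t(state 2) = 3.4884.
Expected steps from state 2 to state 4: 3.4884.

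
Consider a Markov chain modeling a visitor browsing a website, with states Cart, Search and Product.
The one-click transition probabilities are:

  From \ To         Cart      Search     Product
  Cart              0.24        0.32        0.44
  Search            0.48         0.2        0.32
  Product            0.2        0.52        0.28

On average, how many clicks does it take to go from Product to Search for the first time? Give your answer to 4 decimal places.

2.0906

Let t(s) be the expected number of clicks to first reach Search from state s, with t(Search) = 0. Conditioning on the first click:
t(Cart) = 1 + 0.24·t(Cart) + 0.44·t(Product)
t(Product) = 1 + 0.2·t(Cart) + 0.28·t(Product)
Solving: t(Cart) = 2.5261, t(Product) = 2.0906.
Expected clicks from Product to Search: 2.0906.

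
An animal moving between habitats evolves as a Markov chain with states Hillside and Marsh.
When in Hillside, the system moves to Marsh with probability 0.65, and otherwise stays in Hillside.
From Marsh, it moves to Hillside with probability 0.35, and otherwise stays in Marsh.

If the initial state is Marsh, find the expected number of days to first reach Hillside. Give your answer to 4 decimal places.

2.8571

Let t(s) be the expected number of days to first reach Hillside from state s, with t(Hillside) = 0. Conditioning on the first day:
t(Marsh) = 1 + 0.65·t(Marsh)
Solving: t(Marsh) = 2.8571.
Expected days from Marsh to Hillside: 2.8571.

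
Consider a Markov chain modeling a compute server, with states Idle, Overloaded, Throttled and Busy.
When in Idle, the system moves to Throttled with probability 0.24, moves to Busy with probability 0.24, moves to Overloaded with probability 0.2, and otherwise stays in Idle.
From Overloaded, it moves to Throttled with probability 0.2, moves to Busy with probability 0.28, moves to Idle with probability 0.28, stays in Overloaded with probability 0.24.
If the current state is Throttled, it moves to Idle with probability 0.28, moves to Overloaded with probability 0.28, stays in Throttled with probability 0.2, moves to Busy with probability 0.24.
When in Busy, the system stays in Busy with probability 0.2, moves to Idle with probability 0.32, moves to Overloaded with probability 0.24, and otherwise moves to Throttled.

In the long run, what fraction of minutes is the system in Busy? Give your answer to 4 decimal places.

0.2399

Let the stationary distribution be π with π = πP and π_1 + π_2 + π_3 + π_4 = 1.
π_1 = 0.32·π_1 + 0.28·π_2 + 0.28·π_3 + 0.32·π_4
π_2 = 0.2·π_1 + 0.24·π_2 + 0.28·π_3 + 0.24·π_4
π_3 = 0.24·π_1 + 0.2·π_2 + 0.2·π_3 + 0.24·π_4
Solving with the normalization constraint gives π = (0.3017, 0.2368, 0.2217, 0.2399).
So the stationary probability of Busy is 0.2399.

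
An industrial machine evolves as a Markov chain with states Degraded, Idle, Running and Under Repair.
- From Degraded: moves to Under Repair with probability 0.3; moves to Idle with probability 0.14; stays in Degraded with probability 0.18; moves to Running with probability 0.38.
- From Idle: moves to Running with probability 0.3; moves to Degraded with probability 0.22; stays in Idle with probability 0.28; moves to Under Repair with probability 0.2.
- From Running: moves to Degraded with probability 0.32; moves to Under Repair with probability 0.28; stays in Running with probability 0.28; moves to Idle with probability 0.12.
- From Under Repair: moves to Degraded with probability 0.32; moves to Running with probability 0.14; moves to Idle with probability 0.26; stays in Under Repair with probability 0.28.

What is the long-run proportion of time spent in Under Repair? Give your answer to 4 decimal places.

0.2697

Let the stationary distribution be π with π = πP and π_1 + π_2 + π_3 + π_4 = 1.
π_1 = 0.18·π_1 + 0.22·π_2 + 0.32·π_3 + 0.32·π_4
π_2 = 0.14·π_1 + 0.28·π_2 + 0.12·π_3 + 0.26·π_4
π_3 = 0.38·π_1 + 0.3·π_2 + 0.28·π_3 + 0.14·π_4
Solving with the normalization constraint gives π = (0.2637, 0.1941, 0.2725, 0.2697).
So the stationary probability of Under Repair is 0.2697.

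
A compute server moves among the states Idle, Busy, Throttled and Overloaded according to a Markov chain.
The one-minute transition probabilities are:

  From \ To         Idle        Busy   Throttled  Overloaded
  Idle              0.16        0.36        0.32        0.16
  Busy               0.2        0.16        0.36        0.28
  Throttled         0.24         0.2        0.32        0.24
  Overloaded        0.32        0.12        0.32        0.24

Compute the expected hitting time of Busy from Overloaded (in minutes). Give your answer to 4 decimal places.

4.8424

Let t(s) be the expected number of minutes to first reach Busy from state s, with t(Busy) = 0. Conditioning on the first minute:
t(Idle) = 1 + 0.16·t(Idle) + 0.32·t(Throttled) + 0.16·t(Overloaded)
t(Throttled) = 1 + 0.24·t(Idle) + 0.32·t(Throttled) + 0.24·t(Overloaded)
t(Overloaded) = 1 + 0.32·t(Idle) + 0.32·t(Throttled) + 0.24·t(Overloaded)
Solving: t(Idle) = 3.8405, t(Throttled) = 4.5351, t(Overloaded) = 4.8424.
Expected minutes from Overloaded to Busy: 4.8424.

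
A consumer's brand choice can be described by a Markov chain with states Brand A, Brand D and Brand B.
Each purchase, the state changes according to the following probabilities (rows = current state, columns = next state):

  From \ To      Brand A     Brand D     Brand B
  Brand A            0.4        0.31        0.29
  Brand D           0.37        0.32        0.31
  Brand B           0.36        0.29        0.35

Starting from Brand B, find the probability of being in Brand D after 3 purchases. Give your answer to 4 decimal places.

0.3067

Propagate the distribution vector 3 purchases from Brand B.
After 0 purchases: (0.0000, 0.0000, 1.0000)
After 1 purchase: (0.3600, 0.2900, 0.3500)
After 2 purchases: (0.3773, 0.3059, 0.3168)
After 3 purchases: (0.3782, 0.3067, 0.3151)
P(in Brand D after 3 purchases) = 0.3067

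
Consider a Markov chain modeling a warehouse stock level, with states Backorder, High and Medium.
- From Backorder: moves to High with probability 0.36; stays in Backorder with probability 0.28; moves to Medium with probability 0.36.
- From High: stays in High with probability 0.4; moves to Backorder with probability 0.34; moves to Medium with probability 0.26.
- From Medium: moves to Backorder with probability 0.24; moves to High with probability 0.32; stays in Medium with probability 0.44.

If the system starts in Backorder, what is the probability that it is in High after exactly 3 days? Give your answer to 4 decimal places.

0.3603

Propagate the distribution vector 3 days from Backorder.
After 0 days: (1.0000, 0.0000, 0.0000)
After 1 day: (0.2800, 0.3600, 0.3600)
After 2 days: (0.2872, 0.3600, 0.3528)
After 3 days: (0.2875, 0.3603, 0.3522)
P(in High after 3 days) = 0.3603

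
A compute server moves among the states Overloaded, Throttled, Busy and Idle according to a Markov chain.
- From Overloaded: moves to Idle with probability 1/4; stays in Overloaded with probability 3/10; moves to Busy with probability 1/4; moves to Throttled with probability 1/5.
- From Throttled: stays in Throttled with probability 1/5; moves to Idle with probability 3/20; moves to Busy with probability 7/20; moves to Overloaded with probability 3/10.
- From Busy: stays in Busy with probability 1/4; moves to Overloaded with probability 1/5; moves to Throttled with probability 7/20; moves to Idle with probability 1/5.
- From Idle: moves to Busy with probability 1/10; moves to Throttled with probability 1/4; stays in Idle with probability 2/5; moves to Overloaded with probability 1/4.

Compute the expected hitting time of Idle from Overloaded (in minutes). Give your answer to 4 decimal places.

4.7129

Let t(s) be the expected number of minutes to first reach Idle from state s, with t(Idle) = 0. Conditioning on the first minute:
t(Overloaded) = 1 + 0.3·t(Overloaded) + 0.2·t(Throttled) + 0.25·t(Busy)
t(Throttled) = 1 + 0.3·t(Overloaded) + 0.2·t(Throttled) + 0.35·t(Busy)
t(Busy) = 1 + 0.2·t(Overloaded) + 0.35·t(Throttled) + 0.25·t(Busy)
Solving: t(Overloaded) = 4.7129, t(Throttled) = 5.2153, t(Busy) = 5.0239.
Expected minutes from Overloaded to Idle: 4.7129.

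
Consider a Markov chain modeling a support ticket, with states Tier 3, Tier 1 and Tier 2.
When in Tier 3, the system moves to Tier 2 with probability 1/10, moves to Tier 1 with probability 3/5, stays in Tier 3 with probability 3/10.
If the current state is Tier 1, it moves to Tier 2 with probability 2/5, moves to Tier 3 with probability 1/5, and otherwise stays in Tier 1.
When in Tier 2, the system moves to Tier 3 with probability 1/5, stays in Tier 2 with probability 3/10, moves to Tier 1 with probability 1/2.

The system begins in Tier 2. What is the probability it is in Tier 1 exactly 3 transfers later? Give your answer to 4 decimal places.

0.4750

Propagate the distribution vector 3 transfers from Tier 2.
After 0 transfers: (0.0000, 0.0000, 1.0000)
After 1 transfer: (0.2000, 0.5000, 0.3000)
After 2 transfers: (0.2200, 0.4700, 0.3100)
After 3 transfers: (0.2220, 0.4750, 0.3030)
P(in Tier 1 after 3 transfers) = 0.4750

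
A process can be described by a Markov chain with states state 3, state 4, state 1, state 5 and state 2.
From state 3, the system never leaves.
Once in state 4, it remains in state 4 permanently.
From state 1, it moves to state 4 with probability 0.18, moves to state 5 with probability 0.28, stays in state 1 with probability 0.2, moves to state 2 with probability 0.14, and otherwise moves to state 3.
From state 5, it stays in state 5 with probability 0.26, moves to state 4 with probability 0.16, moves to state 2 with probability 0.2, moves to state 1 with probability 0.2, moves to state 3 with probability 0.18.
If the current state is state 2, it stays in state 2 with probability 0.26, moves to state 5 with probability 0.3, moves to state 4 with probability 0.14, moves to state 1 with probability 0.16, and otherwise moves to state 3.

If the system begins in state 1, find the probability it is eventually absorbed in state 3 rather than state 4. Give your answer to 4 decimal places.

0.5234

Let h(s) be the probability of absorption at state 3 starting from transient state s. Then h(state 3) = 1 and h(state 4) = 0. By first-step analysis:
h(state 1) = 0.2·1 + 0.18·0 + 0.2·h(state 1) + 0.28·h(state 5) + 0.14·h(state 2)
h(state 5) = 0.18·1 + 0.16·0 + 0.2·h(state 1) + 0.26·h(state 5) + 0.2·h(state 2)
h(state 2) = 0.14·1 + 0.14·0 + 0.16·h(state 1) + 0.3·h(state 5) + 0.26·h(state 2)
Solving: h(state 1) = 0.5234, h(state 5) = 0.5238, h(state 2) = 0.5147.
Starting from state 1, the probability is 0.5234.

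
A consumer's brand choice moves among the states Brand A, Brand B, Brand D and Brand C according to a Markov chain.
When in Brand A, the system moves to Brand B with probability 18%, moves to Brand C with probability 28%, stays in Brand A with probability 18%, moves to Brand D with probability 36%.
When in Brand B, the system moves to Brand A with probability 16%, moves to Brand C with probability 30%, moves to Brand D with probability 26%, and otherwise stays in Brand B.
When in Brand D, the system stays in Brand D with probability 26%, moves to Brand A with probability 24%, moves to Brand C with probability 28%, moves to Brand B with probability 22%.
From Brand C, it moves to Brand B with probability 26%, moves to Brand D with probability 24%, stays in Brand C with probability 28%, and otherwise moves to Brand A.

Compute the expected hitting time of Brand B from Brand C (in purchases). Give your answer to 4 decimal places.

Let t(s) be the expected number of purchases to first reach Brand B from state s, with t(Brand B) = 0. Conditioning on the first purchase:
t(Brand A) = 1 + 0.18·t(Brand A) + 0.36·t(Brand D) + 0.28·t(Brand C)
t(Brand D) = 1 + 0.24·t(Brand A) + 0.26·t(Brand D) + 0.28·t(Brand C)
t(Brand C) = 1 + 0.22·t(Brand A) + 0.24·t(Brand D) + 0.28·t(Brand C)
Solving: t(Brand A) = 4.6670, t(Brand D) = 4.4973, t(Brand C) = 4.3140.
Expected purchases from Brand C to Brand B: 4.3140.

4.3140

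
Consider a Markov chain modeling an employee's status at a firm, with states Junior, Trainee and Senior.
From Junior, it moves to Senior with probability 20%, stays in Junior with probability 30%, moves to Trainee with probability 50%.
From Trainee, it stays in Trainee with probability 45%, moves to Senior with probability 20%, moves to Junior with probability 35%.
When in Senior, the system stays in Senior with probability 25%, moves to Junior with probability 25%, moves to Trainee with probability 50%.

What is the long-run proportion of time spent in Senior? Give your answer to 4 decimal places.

0.2105

Let the stationary distribution be π with π = πP and π_1 + π_2 + π_3 = 1.
π_1 = 0.3·π_1 + 0.35·π_2 + 0.25·π_3
π_2 = 0.5·π_1 + 0.45·π_2 + 0.5·π_3
Solving with the normalization constraint gives π = (0.3133, 0.4762, 0.2105).
So the stationary probability of Senior is 0.2105.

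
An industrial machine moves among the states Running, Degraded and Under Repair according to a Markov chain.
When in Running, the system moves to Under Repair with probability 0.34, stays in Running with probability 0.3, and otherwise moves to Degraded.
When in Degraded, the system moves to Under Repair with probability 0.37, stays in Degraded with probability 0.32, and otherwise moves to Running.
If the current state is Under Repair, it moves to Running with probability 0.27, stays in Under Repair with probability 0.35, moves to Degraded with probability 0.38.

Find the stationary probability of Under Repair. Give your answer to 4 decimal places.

Let the stationary distribution be π with π = πP and π_1 + π_2 + π_3 = 1.
π_1 = 0.3·π_1 + 0.31·π_2 + 0.27·π_3
π_2 = 0.36·π_1 + 0.32·π_2 + 0.38·π_3
Solving with the normalization constraint gives π = (0.2929, 0.3530, 0.3541).
So the stationary probability of Under Repair is 0.3541.

0.3541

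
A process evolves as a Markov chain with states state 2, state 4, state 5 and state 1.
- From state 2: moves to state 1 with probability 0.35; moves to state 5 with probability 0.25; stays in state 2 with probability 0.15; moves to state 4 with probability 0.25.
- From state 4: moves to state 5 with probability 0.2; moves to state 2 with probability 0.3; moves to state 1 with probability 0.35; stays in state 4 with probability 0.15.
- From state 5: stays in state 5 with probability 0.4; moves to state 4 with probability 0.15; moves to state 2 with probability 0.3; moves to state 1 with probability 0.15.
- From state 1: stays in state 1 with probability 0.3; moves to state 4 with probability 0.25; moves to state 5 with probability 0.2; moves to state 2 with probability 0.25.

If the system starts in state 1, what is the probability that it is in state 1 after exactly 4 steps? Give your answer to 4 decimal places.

Propagate the distribution vector 4 steps from state 1.
After 0 steps: (0.0000, 0.0000, 0.0000, 1.0000)
After 1 step: (0.2500, 0.2500, 0.2000, 0.3000)
After 2 steps: (0.2475, 0.2050, 0.2525, 0.2950)
After 3 steps: (0.2481, 0.2043, 0.2629, 0.2848)
After 4 steps: (0.2485, 0.2033, 0.2650, 0.2832)
P(in state 1 after 4 steps) = 0.2832

0.2832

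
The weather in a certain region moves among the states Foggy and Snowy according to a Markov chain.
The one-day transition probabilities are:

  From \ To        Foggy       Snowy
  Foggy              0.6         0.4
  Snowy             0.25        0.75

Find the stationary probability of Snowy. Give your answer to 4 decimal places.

0.6154

Let the stationary distribution be π with π = πP and π_1 + π_2 = 1.
π_1 = 0.6·π_1 + 0.25·π_2
Solving with the normalization constraint gives π = (0.3846, 0.6154).
So the stationary probability of Snowy is 0.6154.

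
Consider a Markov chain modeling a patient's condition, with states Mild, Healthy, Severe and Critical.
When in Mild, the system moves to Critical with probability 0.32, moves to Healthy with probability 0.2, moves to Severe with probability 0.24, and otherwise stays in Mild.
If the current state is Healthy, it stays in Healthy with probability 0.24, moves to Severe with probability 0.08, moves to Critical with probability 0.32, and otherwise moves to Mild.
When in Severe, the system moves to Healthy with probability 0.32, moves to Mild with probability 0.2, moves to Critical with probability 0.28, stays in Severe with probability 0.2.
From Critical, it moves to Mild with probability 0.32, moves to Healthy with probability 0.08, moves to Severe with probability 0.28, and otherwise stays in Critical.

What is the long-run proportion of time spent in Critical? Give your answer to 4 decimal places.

0.3115

Let the stationary distribution be π with π = πP and π_1 + π_2 + π_3 + π_4 = 1.
π_1 = 0.24·π_1 + 0.36·π_2 + 0.2·π_3 + 0.32·π_4
π_2 = 0.2·π_1 + 0.24·π_2 + 0.32·π_3 + 0.08·π_4
π_3 = 0.24·π_1 + 0.08·π_2 + 0.2·π_3 + 0.28·π_4
Solving with the normalization constraint gives π = (0.2799, 0.1960, 0.2126, 0.3115).
So the stationary probability of Critical is 0.3115.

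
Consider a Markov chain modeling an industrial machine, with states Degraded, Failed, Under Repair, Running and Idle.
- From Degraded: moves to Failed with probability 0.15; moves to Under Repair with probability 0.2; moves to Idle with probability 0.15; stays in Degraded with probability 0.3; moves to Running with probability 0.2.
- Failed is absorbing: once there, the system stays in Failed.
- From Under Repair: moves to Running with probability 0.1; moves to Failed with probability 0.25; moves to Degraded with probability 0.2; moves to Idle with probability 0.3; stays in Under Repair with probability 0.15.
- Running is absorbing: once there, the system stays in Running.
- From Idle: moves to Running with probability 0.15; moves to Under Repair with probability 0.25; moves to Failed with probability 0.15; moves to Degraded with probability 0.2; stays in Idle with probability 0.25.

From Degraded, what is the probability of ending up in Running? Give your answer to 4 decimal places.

Let h(s) be the probability of absorption at Running starting from transient state s. Then h(Running) = 1 and h(Failed) = 0. By first-step analysis:
h(Degraded) = 0.3·h(Degraded) + 0.15·0 + 0.2·h(Under Repair) + 0.2·1 + 0.15·h(Idle)
h(Under Repair) = 0.2·h(Degraded) + 0.25·0 + 0.15·h(Under Repair) + 0.1·1 + 0.3·h(Idle)
h(Idle) = 0.2·h(Degraded) + 0.15·0 + 0.25·h(Under Repair) + 0.15·1 + 0.25·h(Idle)
Solving: h(Degraded) = 0.5000, h(Under Repair) = 0.4000, h(Idle) = 0.4667.
Starting from Degraded, the probability is 0.5000.

0.5000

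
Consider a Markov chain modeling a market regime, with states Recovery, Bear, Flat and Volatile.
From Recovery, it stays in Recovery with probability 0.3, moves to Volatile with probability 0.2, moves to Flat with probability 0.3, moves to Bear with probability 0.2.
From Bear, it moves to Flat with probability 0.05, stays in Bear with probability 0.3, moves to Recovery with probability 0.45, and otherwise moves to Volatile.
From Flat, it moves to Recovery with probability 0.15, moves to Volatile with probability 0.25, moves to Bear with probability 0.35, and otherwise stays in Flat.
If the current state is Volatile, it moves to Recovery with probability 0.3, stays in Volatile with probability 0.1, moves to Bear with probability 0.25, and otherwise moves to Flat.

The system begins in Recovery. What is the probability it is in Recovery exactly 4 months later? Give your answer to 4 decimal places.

Propagate the distribution vector 4 months from Recovery.
After 0 months: (1.0000, 0.0000, 0.0000, 0.0000)
After 1 month: (0.3000, 0.2000, 0.3000, 0.2000)
After 2 months: (0.2850, 0.2750, 0.2450, 0.1950)
After 3 months: (0.3045, 0.2740, 0.2288, 0.1928)
After 4 months: (0.3068, 0.2714, 0.2297, 0.1922)
P(in Recovery after 4 months) = 0.3068

0.3068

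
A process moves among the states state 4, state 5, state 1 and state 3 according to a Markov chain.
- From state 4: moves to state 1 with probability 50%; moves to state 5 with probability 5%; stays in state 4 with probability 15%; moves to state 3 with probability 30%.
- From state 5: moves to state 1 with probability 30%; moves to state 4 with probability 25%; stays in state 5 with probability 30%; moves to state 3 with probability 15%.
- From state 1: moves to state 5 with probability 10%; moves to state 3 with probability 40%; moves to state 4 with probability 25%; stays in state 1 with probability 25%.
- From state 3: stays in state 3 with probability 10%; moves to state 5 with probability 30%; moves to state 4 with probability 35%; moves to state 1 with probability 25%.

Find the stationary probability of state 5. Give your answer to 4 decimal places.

Let the stationary distribution be π with π = πP and π_1 + π_2 + π_3 + π_4 = 1.
π_1 = 0.15·π_1 + 0.25·π_2 + 0.25·π_3 + 0.35·π_4
π_2 = 0.05·π_1 + 0.3·π_2 + 0.1·π_3 + 0.3·π_4
π_3 = 0.5·π_1 + 0.3·π_2 + 0.25·π_3 + 0.25·π_4
Solving with the normalization constraint gives π = (0.2505, 0.1731, 0.3213, 0.2551).
So the stationary probability of state 5 is 0.1731.

0.1731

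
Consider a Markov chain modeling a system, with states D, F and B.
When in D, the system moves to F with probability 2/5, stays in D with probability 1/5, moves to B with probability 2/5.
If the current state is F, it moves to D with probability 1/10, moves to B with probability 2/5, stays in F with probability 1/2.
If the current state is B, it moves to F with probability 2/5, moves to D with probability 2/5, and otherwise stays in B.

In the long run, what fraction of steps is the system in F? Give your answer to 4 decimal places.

0.4444

Let the stationary distribution be π with π = πP and π_1 + π_2 + π_3 = 1.
π_1 = 0.2·π_1 + 0.1·π_2 + 0.4·π_3
π_2 = 0.4·π_1 + 0.5·π_2 + 0.4·π_3
Solving with the normalization constraint gives π = (0.2222, 0.4444, 0.3333).
So the stationary probability of F is 0.4444.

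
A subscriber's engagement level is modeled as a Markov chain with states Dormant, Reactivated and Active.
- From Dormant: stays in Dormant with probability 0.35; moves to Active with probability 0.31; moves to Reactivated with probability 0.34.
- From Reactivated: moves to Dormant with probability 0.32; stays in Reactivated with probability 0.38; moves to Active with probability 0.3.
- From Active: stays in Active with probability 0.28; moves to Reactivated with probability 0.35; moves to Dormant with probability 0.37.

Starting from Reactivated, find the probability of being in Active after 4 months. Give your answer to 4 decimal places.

0.2975

Propagate the distribution vector 4 months from Reactivated.
After 0 months: (0.0000, 1.0000, 0.0000)
After 1 month: (0.3200, 0.3800, 0.3000)
After 2 months: (0.3446, 0.3582, 0.2972)
After 3 months: (0.3452, 0.3573, 0.2975)
After 4 months: (0.3452, 0.3573, 0.2975)
P(in Active after 4 months) = 0.2975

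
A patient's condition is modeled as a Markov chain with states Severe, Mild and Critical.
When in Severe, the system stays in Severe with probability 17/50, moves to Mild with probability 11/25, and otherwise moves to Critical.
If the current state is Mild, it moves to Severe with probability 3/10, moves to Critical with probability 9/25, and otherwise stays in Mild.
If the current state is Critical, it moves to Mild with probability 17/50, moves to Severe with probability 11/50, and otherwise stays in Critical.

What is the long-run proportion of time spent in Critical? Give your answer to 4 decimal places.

0.3482

Let the stationary distribution be π with π = πP and π_1 + π_2 + π_3 = 1.
π_1 = 0.34·π_1 + 0.3·π_2 + 0.22·π_3
π_2 = 0.44·π_1 + 0.34·π_2 + 0.34·π_3
Solving with the normalization constraint gives π = (0.2835, 0.3683, 0.3482).
So the stationary probability of Critical is 0.3482.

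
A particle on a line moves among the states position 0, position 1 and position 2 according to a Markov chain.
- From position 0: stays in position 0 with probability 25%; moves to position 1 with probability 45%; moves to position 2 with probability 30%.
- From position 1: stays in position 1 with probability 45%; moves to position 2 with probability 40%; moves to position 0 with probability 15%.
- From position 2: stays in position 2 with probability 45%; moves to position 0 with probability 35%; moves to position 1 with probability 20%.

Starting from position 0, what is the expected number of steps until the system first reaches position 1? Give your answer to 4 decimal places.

Let t(s) be the expected number of steps to first reach position 1 from state s, with t(position 1) = 0. Conditioning on the first step:
t(position 0) = 1 + 0.25·t(position 0) + 0.3·t(position 2)
t(position 2) = 1 + 0.35·t(position 0) + 0.45·t(position 2)
Solving: t(position 0) = 2.7642, t(position 2) = 3.5772.
Expected steps from position 0 to position 1: 2.7642.

2.7642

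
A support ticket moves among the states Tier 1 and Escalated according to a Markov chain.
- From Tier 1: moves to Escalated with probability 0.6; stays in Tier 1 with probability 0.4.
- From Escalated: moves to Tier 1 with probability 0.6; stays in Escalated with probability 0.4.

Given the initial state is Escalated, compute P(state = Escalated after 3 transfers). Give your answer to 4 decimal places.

Propagate the distribution vector 3 transfers from Escalated.
After 0 transfers: (0.0000, 1.0000)
After 1 transfer: (0.6000, 0.4000)
After 2 transfers: (0.4800, 0.5200)
After 3 transfers: (0.5040, 0.4960)
P(in Escalated after 3 transfers) = 0.4960

0.4960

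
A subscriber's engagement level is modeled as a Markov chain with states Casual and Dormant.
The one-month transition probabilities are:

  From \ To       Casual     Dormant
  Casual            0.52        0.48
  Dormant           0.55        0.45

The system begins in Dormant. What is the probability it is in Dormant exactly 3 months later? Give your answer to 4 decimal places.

Propagate the distribution vector 3 months from Dormant.
After 0 months: (0.0000, 1.0000)
After 1 month: (0.5500, 0.4500)
After 2 months: (0.5335, 0.4665)
After 3 months: (0.5340, 0.4660)
P(in Dormant after 3 months) = 0.4660

0.4660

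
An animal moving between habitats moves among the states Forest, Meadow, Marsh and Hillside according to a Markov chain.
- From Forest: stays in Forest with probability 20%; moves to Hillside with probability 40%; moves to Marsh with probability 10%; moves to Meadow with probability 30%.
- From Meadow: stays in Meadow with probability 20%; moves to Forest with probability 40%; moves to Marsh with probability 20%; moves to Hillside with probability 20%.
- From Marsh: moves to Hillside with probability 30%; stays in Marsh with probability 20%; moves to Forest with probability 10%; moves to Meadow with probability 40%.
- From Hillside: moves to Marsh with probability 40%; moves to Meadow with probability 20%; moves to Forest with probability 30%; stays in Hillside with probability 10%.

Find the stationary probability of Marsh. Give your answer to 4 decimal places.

0.2241

Let the stationary distribution be π with π = πP and π_1 + π_2 + π_3 + π_4 = 1.
π_1 = 0.2·π_1 + 0.4·π_2 + 0.1·π_3 + 0.3·π_4
π_2 = 0.3·π_1 + 0.2·π_2 + 0.4·π_3 + 0.2·π_4
π_3 = 0.1·π_1 + 0.2·π_2 + 0.2·π_3 + 0.4·π_4
Solving with the normalization constraint gives π = (0.2566, 0.2705, 0.2241, 0.2488).
So the stationary probability of Marsh is 0.2241.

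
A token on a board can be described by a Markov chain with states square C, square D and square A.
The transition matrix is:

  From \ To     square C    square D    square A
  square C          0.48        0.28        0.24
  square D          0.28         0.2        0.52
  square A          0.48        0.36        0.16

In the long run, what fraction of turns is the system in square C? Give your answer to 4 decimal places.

0.4238

Let the stationary distribution be π with π = πP and π_1 + π_2 + π_3 = 1.
π_1 = 0.48·π_1 + 0.28·π_2 + 0.48·π_3
π_2 = 0.28·π_1 + 0.2·π_2 + 0.36·π_3
Solving with the normalization constraint gives π = (0.4238, 0.2811, 0.2951).
So the stationary probability of square C is 0.4238.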